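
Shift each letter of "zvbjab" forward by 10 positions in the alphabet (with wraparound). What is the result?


Input: 'zvbjab', shift = 10
Operation: for each letter, (position + 10) mod 26
Mapping: 'z'(25+10=35, 35 mod 26=9)->'j', 'v'(21+10=31, 31 mod 26=5)->'f', 'b'(1+10=11)->'l', 'j'(9+10=19)->'t', 'a'(0+10=10)->'k', 'b'(1+10=11)->'l'
Result: jfltkl


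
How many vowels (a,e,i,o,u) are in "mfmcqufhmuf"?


Input string: 'mfmcqufhmuf'
Operation: count vowels (a, e, i, o, u)
Scan: s[0]='m', s[1]='f', s[2]='m', s[3]='c', s[4]='q', s[5]='u' (vowel), s[6]='f', s[7]='h', s[8]='m', s[9]='u' (vowel), s[10]='f'
Vowels found: 2
Result: 2


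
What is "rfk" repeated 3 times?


Input string: 'rfk'
Operation: repeat 3 times
Concatenation: 'rfk' + 'rfk' + 'rfk'
Result: rfkrfkrfk


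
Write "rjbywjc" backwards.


Input string: 'rjbywjc'
Operation: reverse character order
Original order: 'r' -> 'j' -> 'b' -> 'y' -> 'w' -> 'j' -> 'c'
Reversed order: 'c' -> 'j' -> 'w' -> 'y' -> 'b' -> 'j' -> 'r'
Result: cjwybjr


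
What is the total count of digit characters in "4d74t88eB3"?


Input string: '4d74t88eB3'
Operation: count digit characters (0-9)
Scan: '4'(digit), 'd', '7'(digit), '4'(digit), 't', '8'(digit), '8'(digit), 'e', 'B', '3'(digit)
Digits found: 6
Result: 6


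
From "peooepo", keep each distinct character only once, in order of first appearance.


Input: 'peooepo'
Operation: keep first occurrence of each character
Scan: s[0]='p' new -> keep; s[1]='e' new -> keep; s[2]='o' new -> keep; s[3]='o' seen -> skip; s[4]='e' seen -> skip; s[5]='p' seen -> skip; s[6]='o' seen -> skip
Result: peo


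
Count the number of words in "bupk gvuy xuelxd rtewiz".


Input string: 'bupk gvuy xuelxd rtewiz'
Operation: split by spaces
Words found: 'bupk', 'gvuy', 'xuelxd', 'rtewiz'
Word count: 4


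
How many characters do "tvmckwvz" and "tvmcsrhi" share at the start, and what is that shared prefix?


String 1: 'tvmckwvz'
String 2: 'tvmcsrhi'
Compare position by position:
pos 0: 't' vs 't' match
pos 1: 'v' vs 'v' match
pos 2: 'm' vs 'm' match
pos 3: 'c' vs 'c' match
pos 4: 'k' vs 's' differ -> stop
Longest common prefix: "tvmc" (length 4)


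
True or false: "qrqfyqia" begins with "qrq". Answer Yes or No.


Input string: 'qrqfyqia'
Prefix to check: 'qrq'
First 3 characters of input: 'qrq'
Match: True
Result: Yes


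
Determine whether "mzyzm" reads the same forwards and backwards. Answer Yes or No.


Input string: 'mzyzm'
Reversed: 'mzyzm'
Compare pairs: s[0]='m' vs s[4]='m' (match), s[1]='z' vs s[3]='z' (match)
Palindrome: Yes


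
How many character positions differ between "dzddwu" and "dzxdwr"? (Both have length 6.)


String 1: 'dzddwu'
String 2: 'dzxdwr'
Compare each position: pos 0: 'd'=='d', pos 1: 'z'=='z', pos 2: 'd'!='x', pos 3: 'd'=='d', pos 4: 'w'=='w', pos 5: 'u'!='r'
Differing positions: 2
Hamming distance: 2


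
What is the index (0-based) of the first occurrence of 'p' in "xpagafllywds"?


Input string: 'xpagafllywds'
Target: 'p'
Scanning left to right: s[0]='x', s[1]='p'
First match at index: 1


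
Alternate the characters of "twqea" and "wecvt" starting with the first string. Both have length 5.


String 1: 'twqea'
String 2: 'wecvt'
Operation: alternate characters
Pairs: 't'+'w', 'w'+'e', 'q'+'c', 'e'+'v', 'a'+'t'
Result: twweqcevat


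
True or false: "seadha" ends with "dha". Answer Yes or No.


Input string: 'seadha'
Suffix to check: 'dha'
Last 3 characters of input: 'dha'
Match: True
Result: Yes


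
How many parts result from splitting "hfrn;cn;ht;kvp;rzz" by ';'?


Input string: 'hfrn;cn;ht;kvp;rzz'
Delimiter: ';'
Split result: 'hfrn', 'cn', 'ht', 'kvp', 'rzz'
Number of parts: 5


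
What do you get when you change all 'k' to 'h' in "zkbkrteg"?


Input string: 'zkbkrteg'
Operation: replace 'k' with 'h'
Positions of 'k': 1, 3
After replacement: zhbhrteg


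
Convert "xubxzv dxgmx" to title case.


Input string: 'xubxzv dxgmx'
Operation: capitalize first letter of each word
Word transformations: 'xubxzv'->'Xubxzv', 'dxgmx'->'Dxgmx'
Result: Xubxzv Dxgmx


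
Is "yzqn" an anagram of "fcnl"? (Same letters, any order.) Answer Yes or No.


String 1: 'fcnl' -> sorted: 'cfln'
String 2: 'yzqn' -> sorted: 'nqyz'
Compare sorted forms: 'cfln' != 'nqyz'
Anagram: No


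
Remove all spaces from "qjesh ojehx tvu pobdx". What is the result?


Input string: 'qjesh ojehx tvu pobdx'
Operation: remove all spaces
Words: 'qjesh', 'ojehx', 'tvu', 'pobdx'
Join without spaces: qjeshojehxtvupobdx


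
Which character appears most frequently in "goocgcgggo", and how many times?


Input: 'goocgcgggo'
Operation: tally each character
Counts: 'c':2, 'g':5, 'o':3
Maximum: 'g' appears 5 times


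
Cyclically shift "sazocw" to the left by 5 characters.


Input: 'sazocw', shift = 5
Operation: split at index 5 and swap parts
Front part s[0:5] = 'sazoc'
Back part s[5:] = 'w'
Rotated = back + front = 'w' + 'sazoc'
Result: wsazoc


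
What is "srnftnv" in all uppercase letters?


Input string: 'srnftnv'
Operation: convert each letter to uppercase
Mapping: 's'->'S', 'r'->'R', 'n'->'N', 'f'->'F', 't'->'T', 'n'->'N', 'v'->'V'
Result: SRNFTNV


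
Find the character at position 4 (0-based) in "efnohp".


Input string: 'efnohp'
Operation: get character at index 4
Index mapping: s[0]='e', s[1]='f', s[2]='n', s[3]='o', s[4]='h'
Result: 'h'


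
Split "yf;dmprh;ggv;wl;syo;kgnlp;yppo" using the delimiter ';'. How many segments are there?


Input string: 'yf;dmprh;ggv;wl;syo;kgnlp;yppo'
Delimiter: ';'
Split result: 'yf', 'dmprh', 'ggv', 'wl', 'syo', 'kgnlp', 'yppo'
Number of parts: 7


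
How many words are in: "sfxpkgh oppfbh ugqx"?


Input string: 'sfxpkgh oppfbh ugqx'
Operation: split by spaces
Words found: 'sfxpkgh', 'oppfbh', 'ugqx'
Word count: 3


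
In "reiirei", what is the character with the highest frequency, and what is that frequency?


Input: 'reiirei'
Operation: tally each character
Counts: 'e':2, 'i':3, 'r':2
Maximum: 'i' appears 3 times


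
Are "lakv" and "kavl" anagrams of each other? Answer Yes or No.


String 1: 'lakv' -> sorted: 'aklv'
String 2: 'kavl' -> sorted: 'aklv'
Compare sorted forms: 'aklv' == 'aklv'
Anagram: Yes


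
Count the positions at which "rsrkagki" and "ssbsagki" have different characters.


String 1: 'rsrkagki'
String 2: 'ssbsagki'
Compare each position: pos 0: 'r'!='s', pos 1: 's'=='s', pos 2: 'r'!='b', pos 3: 'k'!='s', pos 4: 'a'=='a', pos 5: 'g'=='g', pos 6: 'k'=='k', pos 7: 'i'=='i'
Differing positions: 3
Hamming distance: 3


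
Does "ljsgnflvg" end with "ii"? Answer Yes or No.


Input string: 'ljsgnflvg'
Suffix to check: 'ii'
Last 2 characters of input: 'vg'
Match: False
Result: No


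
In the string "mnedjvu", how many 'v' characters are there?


Input string: 'mnedjvu'
Target character: 'v'
Scan each position: s[5]='v'
Matches found at indices: 5
Total: 1


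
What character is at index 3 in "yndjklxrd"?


Input string: 'yndjklxrd'
Operation: get character at index 3
Index mapping: s[0]='y', s[1]='n', s[2]='d', s[3]='j'
Result: 'j'


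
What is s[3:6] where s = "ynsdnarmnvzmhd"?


Input string: 'ynsdnarmnvzmhd'
Operation: slice [3:6]
Extract characters: s[3]='d', s[4]='n', s[5]='a'
Result: dna


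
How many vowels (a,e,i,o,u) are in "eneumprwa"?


Input string: 'eneumprwa'
Operation: count vowels (a, e, i, o, u)
Scan: s[0]='e' (vowel), s[1]='n', s[2]='e' (vowel), s[3]='u' (vowel), s[4]='m', s[5]='p', s[6]='r', s[7]='w', s[8]='a' (vowel)
Vowels found: 4
Result: 4


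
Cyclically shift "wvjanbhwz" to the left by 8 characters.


Input: 'wvjanbhwz', shift = 8
Operation: split at index 8 and swap parts
Front part s[0:8] = 'wvjanbhw'
Back part s[8:] = 'z'
Rotated = back + front = 'z' + 'wvjanbhw'
Result: zwvjanbhw


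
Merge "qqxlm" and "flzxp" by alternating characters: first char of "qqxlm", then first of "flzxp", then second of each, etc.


String 1: 'qqxlm'
String 2: 'flzxp'
Operation: alternate characters
Pairs: 'q'+'f', 'q'+'l', 'x'+'z', 'l'+'x', 'm'+'p'
Result: qfqlxzlxmp


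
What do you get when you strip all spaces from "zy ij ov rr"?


Input string: 'zy ij ov rr'
Operation: remove all spaces
Words: 'zy', 'ij', 'ov', 'rr'
Join without spaces: zyijovrr


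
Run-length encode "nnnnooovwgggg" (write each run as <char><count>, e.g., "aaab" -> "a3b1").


Input: 'nnnnooovwgggg'
Operation: identify consecutive runs
Runs: 'nnnn' -> n4, 'ooo' -> o3, 'v' -> v1, 'w' -> w1, 'gggg' -> g4
Encoded: n4o3v1w1g4


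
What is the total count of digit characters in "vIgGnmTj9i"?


Input string: 'vIgGnmTj9i'
Operation: count digit characters (0-9)
Scan: 'v', 'I', 'g', 'G', 'n', 'm', 'T', 'j', '9'(digit), 'i'
Digits found: 1
Result: 1


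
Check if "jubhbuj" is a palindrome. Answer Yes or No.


Input string: 'jubhbuj'
Reversed: 'jubhbuj'
Compare pairs: s[0]='j' vs s[6]='j' (match), s[1]='u' vs s[5]='u' (match), s[2]='b' vs s[4]='b' (match)
Palindrome: Yes


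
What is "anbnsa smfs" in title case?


Input string: 'anbnsa smfs'
Operation: capitalize first letter of each word
Word transformations: 'anbnsa'->'Anbnsa', 'smfs'->'Smfs'
Result: Anbnsa Smfs


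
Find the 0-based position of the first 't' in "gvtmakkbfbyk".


Input string: 'gvtmakkbfbyk'
Target: 't'
Scanning left to right: s[0]='g', s[1]='v', s[2]='t'
First match at index: 2


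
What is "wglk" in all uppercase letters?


Input string: 'wglk'
Operation: convert each letter to uppercase
Mapping: 'w'->'W', 'g'->'G', 'l'->'L', 'k'->'K'
Result: WGLK


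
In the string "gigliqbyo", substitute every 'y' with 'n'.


Input string: 'gigliqbyo'
Operation: replace 'y' with 'n'
Positions of 'y': 7
After replacement: gigliqbno


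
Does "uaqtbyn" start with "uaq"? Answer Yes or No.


Input string: 'uaqtbyn'
Prefix to check: 'uaq'
First 3 characters of input: 'uaq'
Match: True
Result: Yes


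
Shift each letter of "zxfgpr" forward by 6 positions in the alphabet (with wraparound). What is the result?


Input: 'zxfgpr', shift = 6
Operation: for each letter, (position + 6) mod 26
Mapping: 'z'(25+6=31, 31 mod 26=5)->'f', 'x'(23+6=29, 29 mod 26=3)->'d', 'f'(5+6=11)->'l', 'g'(6+6=12)->'m', 'p'(15+6=21)->'v', 'r'(17+6=23)->'x'
Result: fdlmvx


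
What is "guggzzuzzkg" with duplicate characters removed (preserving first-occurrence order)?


Input: 'guggzzuzzkg'
Operation: keep first occurrence of each character
Scan: s[0]='g' new -> keep; s[1]='u' new -> keep; s[2]='g' seen -> skip; s[3]='g' seen -> skip; s[4]='z' new -> keep; s[5]='z' seen -> skip; s[6]='u' seen -> skip; s[7]='z' seen -> skip; s[8]='z' seen -> skip; s[9]='k' new -> keep; s[10]='g' seen -> skip
Result: guzk


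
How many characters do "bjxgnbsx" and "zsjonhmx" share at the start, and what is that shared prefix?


String 1: 'bjxgnbsx'
String 2: 'zsjonhmx'
Compare position by position:
pos 0: 'b' vs 'z' differ -> stop
Longest common prefix: "" (length 0)


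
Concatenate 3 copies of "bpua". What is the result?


Input string: 'bpua'
Operation: repeat 3 times
Concatenation: 'bpua' + 'bpua' + 'bpua'
Result: bpuabpuabpua


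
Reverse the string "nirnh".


Input string: 'nirnh'
Operation: reverse character order
Original order: 'n' -> 'i' -> 'r' -> 'n' -> 'h'
Reversed order: 'h' -> 'n' -> 'r' -> 'i' -> 'n'
Result: hnrin


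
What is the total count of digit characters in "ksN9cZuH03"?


Input string: 'ksN9cZuH03'
Operation: count digit characters (0-9)
Scan: 'k', 's', 'N', '9'(digit), 'c', 'Z', 'u', 'H', '0'(digit), '3'(digit)
Digits found: 3
Result: 3


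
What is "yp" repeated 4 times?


Input string: 'yp'
Operation: repeat 4 times
Concatenation: 'yp' + 'yp' + 'yp' + 'yp'
Result: ypypypyp


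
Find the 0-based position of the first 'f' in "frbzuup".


Input string: 'frbzuup'
Target: 'f'
Scanning left to right: s[0]='f'
First match at index: 0


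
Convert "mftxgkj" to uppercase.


Input string: 'mftxgkj'
Operation: convert each letter to uppercase
Mapping: 'm'->'M', 'f'->'F', 't'->'T', 'x'->'X', 'g'->'G', 'k'->'K', 'j'->'J'
Result: MFTXGKJ


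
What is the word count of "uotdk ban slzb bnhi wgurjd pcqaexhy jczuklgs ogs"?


Input string: 'uotdk ban slzb bnhi wgurjd pcqaexhy jczuklgs ogs'
Operation: split by spaces
Words found: 'uotdk', 'ban', 'slzb', 'bnhi', 'wgurjd', 'pcqaexhy', 'jczuklgs', 'ogs'
Word count: 8


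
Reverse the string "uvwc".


Input string: 'uvwc'
Operation: reverse character order
Original order: 'u' -> 'v' -> 'w' -> 'c'
Reversed order: 'c' -> 'w' -> 'v' -> 'u'
Result: cwvu


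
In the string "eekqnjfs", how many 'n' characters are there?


Input string: 'eekqnjfs'
Target character: 'n'
Scan each position: s[4]='n'
Matches found at indices: 4
Total: 1


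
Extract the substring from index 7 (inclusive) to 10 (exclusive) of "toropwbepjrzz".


Input string: 'toropwbepjrzz'
Operation: slice [7:10]
Extract characters: s[7]='e', s[8]='p', s[9]='j'
Result: epj


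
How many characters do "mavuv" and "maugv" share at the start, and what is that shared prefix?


String 1: 'mavuv'
String 2: 'maugv'
Compare position by position:
pos 0: 'm' vs 'm' match
pos 1: 'a' vs 'a' match
pos 2: 'v' vs 'u' differ -> stop
Longest common prefix: "ma" (length 2)


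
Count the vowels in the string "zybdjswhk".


Input string: 'zybdjswhk'
Operation: count vowels (a, e, i, o, u)
Scan: s[0]='z', s[1]='y', s[2]='b', s[3]='d', s[4]='j', s[5]='s', s[6]='w', s[7]='h', s[8]='k'
Vowels found: 0
Result: 0


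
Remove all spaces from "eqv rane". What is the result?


Input string: 'eqv rane'
Operation: remove all spaces
Words: 'eqv', 'rane'
Join without spaces: eqvrane


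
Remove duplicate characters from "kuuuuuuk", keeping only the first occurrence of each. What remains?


Input: 'kuuuuuuk'
Operation: keep first occurrence of each character
Scan: s[0]='k' new -> keep; s[1]='u' new -> keep; s[2]='u' seen -> skip; s[3]='u' seen -> skip; s[4]='u' seen -> skip; s[5]='u' seen -> skip; s[6]='u' seen -> skip; s[7]='k' seen -> skip
Result: ku


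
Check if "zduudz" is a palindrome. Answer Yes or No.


Input string: 'zduudz'
Reversed: 'zduudz'
Compare pairs: s[0]='z' vs s[5]='z' (match), s[1]='d' vs s[4]='d' (match), s[2]='u' vs s[3]='u' (match)
Palindrome: Yes


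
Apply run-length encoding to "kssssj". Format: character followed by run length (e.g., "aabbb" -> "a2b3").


Input: 'kssssj'
Operation: identify consecutive runs
Runs: 'k' -> k1, 'ssss' -> s4, 'j' -> j1
Encoded: k1s4j1


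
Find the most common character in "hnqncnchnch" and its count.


Input: 'hnqncnchnch'
Operation: tally each character
Counts: 'c':3, 'h':3, 'n':4, 'q':1
Maximum: 'n' appears 4 times


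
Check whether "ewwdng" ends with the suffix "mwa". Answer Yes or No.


Input string: 'ewwdng'
Suffix to check: 'mwa'
Last 3 characters of input: 'dng'
Match: False
Result: No


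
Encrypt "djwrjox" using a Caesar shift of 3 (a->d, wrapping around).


Input: 'djwrjox', shift = 3
Operation: for each letter, (position + 3) mod 26
Mapping: 'd'(3+3=6)->'g', 'j'(9+3=12)->'m', 'w'(22+3=25)->'z', 'r'(17+3=20)->'u', 'j'(9+3=12)->'m', 'o'(14+3=17)->'r', 'x'(23+3=26, 26 mod 26=0)->'a'
Result: gmzumra


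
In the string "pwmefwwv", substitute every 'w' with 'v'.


Input string: 'pwmefwwv'
Operation: replace 'w' with 'v'
Positions of 'w': 1, 5, 6
After replacement: pvmefvvv


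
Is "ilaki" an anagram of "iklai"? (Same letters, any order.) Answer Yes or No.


String 1: 'iklai' -> sorted: 'aiikl'
String 2: 'ilaki' -> sorted: 'aiikl'
Compare sorted forms: 'aiikl' == 'aiikl'
Anagram: Yes


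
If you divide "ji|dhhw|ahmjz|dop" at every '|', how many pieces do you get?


Input string: 'ji|dhhw|ahmjz|dop'
Delimiter: '|'
Split result: 'ji', 'dhhw', 'ahmjz', 'dop'
Number of parts: 4


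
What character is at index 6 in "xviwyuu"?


Input string: 'xviwyuu'
Operation: get character at index 6
Index mapping: s[0]='x', s[1]='v', s[2]='i', s[3]='w', s[4]='y', s[5]='u', s[6]='u'
Result: 'u'


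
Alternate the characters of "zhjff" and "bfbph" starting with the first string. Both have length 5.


String 1: 'zhjff'
String 2: 'bfbph'
Operation: alternate characters
Pairs: 'z'+'b', 'h'+'f', 'j'+'b', 'f'+'p', 'f'+'h'
Result: zbhfjbfpfh


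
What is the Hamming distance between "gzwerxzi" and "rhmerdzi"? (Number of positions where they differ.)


String 1: 'gzwerxzi'
String 2: 'rhmerdzi'
Compare each position: pos 0: 'g'!='r', pos 1: 'z'!='h', pos 2: 'w'!='m', pos 3: 'e'=='e', pos 4: 'r'=='r', pos 5: 'x'!='d', pos 6: 'z'=='z', pos 7: 'i'=='i'
Differing positions: 4
Hamming distance: 4


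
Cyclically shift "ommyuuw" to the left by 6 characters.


Input: 'ommyuuw', shift = 6
Operation: split at index 6 and swap parts
Front part s[0:6] = 'ommyuu'
Back part s[6:] = 'w'
Rotated = back + front = 'w' + 'ommyuu'
Result: wommyuu


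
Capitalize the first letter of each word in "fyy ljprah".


Input string: 'fyy ljprah'
Operation: capitalize first letter of each word
Word transformations: 'fyy'->'Fyy', 'ljprah'->'Ljprah'
Result: Fyy Ljprah


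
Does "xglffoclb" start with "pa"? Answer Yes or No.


Input string: 'xglffoclb'
Prefix to check: 'pa'
First 2 characters of input: 'xg'
Match: False
Result: No


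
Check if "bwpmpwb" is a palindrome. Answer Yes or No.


Input string: 'bwpmpwb'
Reversed: 'bwpmpwb'
Compare pairs: s[0]='b' vs s[6]='b' (match), s[1]='w' vs s[5]='w' (match), s[2]='p' vs s[4]='p' (match)
Palindrome: Yes


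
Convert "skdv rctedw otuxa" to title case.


Input string: 'skdv rctedw otuxa'
Operation: capitalize first letter of each word
Word transformations: 'skdv'->'Skdv', 'rctedw'->'Rctedw', 'otuxa'->'Otuxa'
Result: Skdv Rctedw Otuxa


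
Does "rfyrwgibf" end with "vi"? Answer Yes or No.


Input string: 'rfyrwgibf'
Suffix to check: 'vi'
Last 2 characters of input: 'bf'
Match: False
Result: No


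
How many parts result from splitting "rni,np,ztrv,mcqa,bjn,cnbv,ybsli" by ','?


Input string: 'rni,np,ztrv,mcqa,bjn,cnbv,ybsli'
Delimiter: ','
Split result: 'rni', 'np', 'ztrv', 'mcqa', 'bjn', 'cnbv', 'ybsli'
Number of parts: 7


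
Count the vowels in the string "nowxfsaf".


Input string: 'nowxfsaf'
Operation: count vowels (a, e, i, o, u)
Scan: s[0]='n', s[1]='o' (vowel), s[2]='w', s[3]='x', s[4]='f', s[5]='s', s[6]='a' (vowel), s[7]='f'
Vowels found: 2
Result: 2


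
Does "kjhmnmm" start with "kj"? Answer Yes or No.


Input string: 'kjhmnmm'
Prefix to check: 'kj'
First 2 characters of input: 'kj'
Match: True
Result: Yes


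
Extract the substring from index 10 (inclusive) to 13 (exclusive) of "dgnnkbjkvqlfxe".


Input string: 'dgnnkbjkvqlfxe'
Operation: slice [10:13]
Extract characters: s[10]='l', s[11]='f', s[12]='x'
Result: lfx


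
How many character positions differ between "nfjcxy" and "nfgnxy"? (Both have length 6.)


String 1: 'nfjcxy'
String 2: 'nfgnxy'
Compare each position: pos 0: 'n'=='n', pos 1: 'f'=='f', pos 2: 'j'!='g', pos 3: 'c'!='n', pos 4: 'x'=='x', pos 5: 'y'=='y'
Differing positions: 2
Hamming distance: 2


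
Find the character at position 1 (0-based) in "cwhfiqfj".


Input string: 'cwhfiqfj'
Operation: get character at index 1
Index mapping: s[0]='c', s[1]='w'
Result: 'w'


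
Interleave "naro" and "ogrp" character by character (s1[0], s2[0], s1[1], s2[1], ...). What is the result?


String 1: 'naro'
String 2: 'ogrp'
Operation: alternate characters
Pairs: 'n'+'o', 'a'+'g', 'r'+'r', 'o'+'p'
Result: noagrrop


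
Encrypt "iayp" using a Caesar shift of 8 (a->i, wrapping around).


Input: 'iayp', shift = 8
Operation: for each letter, (position + 8) mod 26
Mapping: 'i'(8+8=16)->'q', 'a'(0+8=8)->'i', 'y'(24+8=32, 32 mod 26=6)->'g', 'p'(15+8=23)->'x'
Result: qigx


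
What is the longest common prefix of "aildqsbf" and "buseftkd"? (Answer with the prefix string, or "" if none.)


String 1: 'aildqsbf'
String 2: 'buseftkd'
Compare position by position:
pos 0: 'a' vs 'b' differ -> stop
Longest common prefix: "" (length 0)


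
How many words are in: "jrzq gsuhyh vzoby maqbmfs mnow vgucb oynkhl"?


Input string: 'jrzq gsuhyh vzoby maqbmfs mnow vgucb oynkhl'
Operation: split by spaces
Words found: 'jrzq', 'gsuhyh', 'vzoby', 'maqbmfs', 'mnow', 'vgucb', 'oynkhl'
Word count: 7


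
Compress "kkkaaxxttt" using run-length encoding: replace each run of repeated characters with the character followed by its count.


Input: 'kkkaaxxttt'
Operation: identify consecutive runs
Runs: 'kkk' -> k3, 'aa' -> a2, 'xx' -> x2, 'ttt' -> t3
Encoded: k3a2x2t3


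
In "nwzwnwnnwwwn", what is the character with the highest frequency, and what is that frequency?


Input: 'nwzwnwnnwwwn'
Operation: tally each character
Counts: 'n':5, 'w':6, 'z':1
Maximum: 'w' appears 6 times


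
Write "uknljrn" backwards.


Input string: 'uknljrn'
Operation: reverse character order
Original order: 'u' -> 'k' -> 'n' -> 'l' -> 'j' -> 'r' -> 'n'
Reversed order: 'n' -> 'r' -> 'j' -> 'l' -> 'n' -> 'k' -> 'u'
Result: nrjlnku


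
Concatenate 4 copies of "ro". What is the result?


Input string: 'ro'
Operation: repeat 4 times
Concatenation: 'ro' + 'ro' + 'ro' + 'ro'
Result: rorororo


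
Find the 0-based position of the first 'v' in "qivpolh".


Input string: 'qivpolh'
Target: 'v'
Scanning left to right: s[0]='q', s[1]='i', s[2]='v'
First match at index: 2


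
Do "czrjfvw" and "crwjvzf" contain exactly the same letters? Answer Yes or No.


String 1: 'czrjfvw' -> sorted: 'cfjrvwz'
String 2: 'crwjvzf' -> sorted: 'cfjrvwz'
Compare sorted forms: 'cfjrvwz' == 'cfjrvwz'
Anagram: Yes


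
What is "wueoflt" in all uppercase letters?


Input string: 'wueoflt'
Operation: convert each letter to uppercase
Mapping: 'w'->'W', 'u'->'U', 'e'->'E', 'o'->'O', 'f'->'F', 'l'->'L', 't'->'T'
Result: WUEOFLT


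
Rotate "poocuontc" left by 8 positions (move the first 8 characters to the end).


Input: 'poocuontc', shift = 8
Operation: split at index 8 and swap parts
Front part s[0:8] = 'poocuont'
Back part s[8:] = 'c'
Rotated = back + front = 'c' + 'poocuont'
Result: cpoocuont


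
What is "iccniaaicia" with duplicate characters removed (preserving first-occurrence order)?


Input: 'iccniaaicia'
Operation: keep first occurrence of each character
Scan: s[0]='i' new -> keep; s[1]='c' new -> keep; s[2]='c' seen -> skip; s[3]='n' new -> keep; s[4]='i' seen -> skip; s[5]='a' new -> keep; s[6]='a' seen -> skip; s[7]='i' seen -> skip; s[8]='c' seen -> skip; s[9]='i' seen -> skip; s[10]='a' seen -> skip
Result: icna


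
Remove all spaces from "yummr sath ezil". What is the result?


Input string: 'yummr sath ezil'
Operation: remove all spaces
Words: 'yummr', 'sath', 'ezil'
Join without spaces: yummrsathezil


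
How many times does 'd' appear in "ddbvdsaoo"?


Input string: 'ddbvdsaoo'
Target character: 'd'
Scan each position: s[0]='d', s[1]='d', s[4]='d'
Matches found at indices: 0, 1, 4
Total: 3


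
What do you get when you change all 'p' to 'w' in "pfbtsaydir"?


Input string: 'pfbtsaydir'
Operation: replace 'p' with 'w'
Positions of 'p': 0
After replacement: wfbtsaydir


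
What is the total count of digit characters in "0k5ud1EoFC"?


Input string: '0k5ud1EoFC'
Operation: count digit characters (0-9)
Scan: '0'(digit), 'k', '5'(digit), 'u', 'd', '1'(digit), 'E', 'o', 'F', 'C'
Digits found: 3
Result: 3


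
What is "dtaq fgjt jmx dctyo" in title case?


Input string: 'dtaq fgjt jmx dctyo'
Operation: capitalize first letter of each word
Word transformations: 'dtaq'->'Dtaq', 'fgjt'->'Fgjt', 'jmx'->'Jmx', 'dctyo'->'Dctyo'
Result: Dtaq Fgjt Jmx Dctyo


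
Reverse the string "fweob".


Input string: 'fweob'
Operation: reverse character order
Original order: 'f' -> 'w' -> 'e' -> 'o' -> 'b'
Reversed order: 'b' -> 'o' -> 'e' -> 'w' -> 'f'
Result: boewf


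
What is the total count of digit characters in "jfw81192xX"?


Input string: 'jfw81192xX'
Operation: count digit characters (0-9)
Scan: 'j', 'f', 'w', '8'(digit), '1'(digit), '1'(digit), '9'(digit), '2'(digit), 'x', 'X'
Digits found: 5
Result: 5


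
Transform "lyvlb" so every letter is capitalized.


Input string: 'lyvlb'
Operation: convert each letter to uppercase
Mapping: 'l'->'L', 'y'->'Y', 'v'->'V', 'l'->'L', 'b'->'B'
Result: LYVLB


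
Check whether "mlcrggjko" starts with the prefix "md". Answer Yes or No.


Input string: 'mlcrggjko'
Prefix to check: 'md'
First 2 characters of input: 'ml'
Match: False
Result: No


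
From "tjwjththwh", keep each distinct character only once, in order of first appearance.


Input: 'tjwjththwh'
Operation: keep first occurrence of each character
Scan: s[0]='t' new -> keep; s[1]='j' new -> keep; s[2]='w' new -> keep; s[3]='j' seen -> skip; s[4]='t' seen -> skip; s[5]='h' new -> keep; s[6]='t' seen -> skip; s[7]='h' seen -> skip; s[8]='w' seen -> skip; s[9]='h' seen -> skip
Result: tjwh


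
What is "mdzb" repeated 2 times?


Input string: 'mdzb'
Operation: repeat 2 times
Concatenation: 'mdzb' + 'mdzb'
Result: mdzbmdzb


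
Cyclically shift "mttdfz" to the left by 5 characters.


Input: 'mttdfz', shift = 5
Operation: split at index 5 and swap parts
Front part s[0:5] = 'mttdf'
Back part s[5:] = 'z'
Rotated = back + front = 'z' + 'mttdf'
Result: zmttdf


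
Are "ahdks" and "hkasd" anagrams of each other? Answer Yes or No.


String 1: 'ahdks' -> sorted: 'adhks'
String 2: 'hkasd' -> sorted: 'adhks'
Compare sorted forms: 'adhks' == 'adhks'
Anagram: Yes


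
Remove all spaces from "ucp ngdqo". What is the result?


Input string: 'ucp ngdqo'
Operation: remove all spaces
Words: 'ucp', 'ngdqo'
Join without spaces: ucpngdqo


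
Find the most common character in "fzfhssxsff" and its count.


Input: 'fzfhssxsff'
Operation: tally each character
Counts: 'f':4, 'h':1, 's':3, 'x':1, 'z':1
Maximum: 'f' appears 4 times


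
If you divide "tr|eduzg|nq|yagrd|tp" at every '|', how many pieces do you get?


Input string: 'tr|eduzg|nq|yagrd|tp'
Delimiter: '|'
Split result: 'tr', 'eduzg', 'nq', 'yagrd', 'tp'
Number of parts: 5


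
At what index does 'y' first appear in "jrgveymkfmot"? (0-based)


Input string: 'jrgveymkfmot'
Target: 'y'
Scanning left to right: s[0]='j', s[1]='r', s[2]='g', s[3]='v', s[4]='e', s[5]='y'
First match at index: 5


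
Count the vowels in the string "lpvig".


Input string: 'lpvig'
Operation: count vowels (a, e, i, o, u)
Scan: s[0]='l', s[1]='p', s[2]='v', s[3]='i' (vowel), s[4]='g'
Vowels found: 1
Result: 1


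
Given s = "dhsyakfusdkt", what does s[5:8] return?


Input string: 'dhsyakfusdkt'
Operation: slice [5:8]
Extract characters: s[5]='k', s[6]='f', s[7]='u'
Result: kfu


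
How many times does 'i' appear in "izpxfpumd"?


Input string: 'izpxfpumd'
Target character: 'i'
Scan each position: s[0]='i'
Matches found at indices: 0
Total: 1


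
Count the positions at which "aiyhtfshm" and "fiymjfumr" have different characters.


String 1: 'aiyhtfshm'
String 2: 'fiymjfumr'
Compare each position: pos 0: 'a'!='f', pos 1: 'i'=='i', pos 2: 'y'=='y', pos 3: 'h'!='m', pos 4: 't'!='j', pos 5: 'f'=='f', pos 6: 's'!='u', pos 7: 'h'!='m', pos 8: 'm'!='r'
Differing positions: 6
Hamming distance: 6


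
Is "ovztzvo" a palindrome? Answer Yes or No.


Input string: 'ovztzvo'
Reversed: 'ovztzvo'
Compare pairs: s[0]='o' vs s[6]='o' (match), s[1]='v' vs s[5]='v' (match), s[2]='z' vs s[4]='z' (match)
Palindrome: Yes


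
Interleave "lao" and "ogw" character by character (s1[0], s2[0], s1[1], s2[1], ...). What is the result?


String 1: 'lao'
String 2: 'ogw'
Operation: alternate characters
Pairs: 'l'+'o', 'a'+'g', 'o'+'w'
Result: loagow


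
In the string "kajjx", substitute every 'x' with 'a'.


Input string: 'kajjx'
Operation: replace 'x' with 'a'
Positions of 'x': 4
After replacement: kajja


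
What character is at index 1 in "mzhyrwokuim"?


Input string: 'mzhyrwokuim'
Operation: get character at index 1
Index mapping: s[0]='m', s[1]='z'
Result: 'z'


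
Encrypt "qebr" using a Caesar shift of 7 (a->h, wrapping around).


Input: 'qebr', shift = 7
Operation: for each letter, (position + 7) mod 26
Mapping: 'q'(16+7=23)->'x', 'e'(4+7=11)->'l', 'b'(1+7=8)->'i', 'r'(17+7=24)->'y'
Result: xliy


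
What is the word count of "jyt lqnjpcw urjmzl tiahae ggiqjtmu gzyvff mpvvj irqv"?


Input string: 'jyt lqnjpcw urjmzl tiahae ggiqjtmu gzyvff mpvvj irqv'
Operation: split by spaces
Words found: 'jyt', 'lqnjpcw', 'urjmzl', 'tiahae', 'ggiqjtmu', 'gzyvff', 'mpvvj', 'irqv'
Word count: 8


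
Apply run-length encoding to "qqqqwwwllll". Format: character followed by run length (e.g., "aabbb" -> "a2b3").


Input: 'qqqqwwwllll'
Operation: identify consecutive runs
Runs: 'qqqq' -> q4, 'www' -> w3, 'llll' -> l4
Encoded: q4w3l4


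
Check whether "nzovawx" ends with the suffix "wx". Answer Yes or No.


Input string: 'nzovawx'
Suffix to check: 'wx'
Last 2 characters of input: 'wx'
Match: True
Result: Yes


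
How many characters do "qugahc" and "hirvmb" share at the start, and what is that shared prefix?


String 1: 'qugahc'
String 2: 'hirvmb'
Compare position by position:
pos 0: 'q' vs 'h' differ -> stop
Longest common prefix: "" (length 0)


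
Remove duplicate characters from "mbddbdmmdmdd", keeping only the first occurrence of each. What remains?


Input: 'mbddbdmmdmdd'
Operation: keep first occurrence of each character
Scan: s[0]='m' new -> keep; s[1]='b' new -> keep; s[2]='d' new -> keep; s[3]='d' seen -> skip; s[4]='b' seen -> skip; s[5]='d' seen -> skip; s[6]='m' seen -> skip; s[7]='m' seen -> skip; s[8]='d' seen -> skip; s[9]='m' seen -> skip; s[10]='d' seen -> skip; s[11]='d' seen -> skip
Result: mbd


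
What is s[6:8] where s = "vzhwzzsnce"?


Input string: 'vzhwzzsnce'
Operation: slice [6:8]
Extract characters: s[6]='s', s[7]='n'
Result: sn


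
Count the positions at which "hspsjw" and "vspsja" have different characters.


String 1: 'hspsjw'
String 2: 'vspsja'
Compare each position: pos 0: 'h'!='v', pos 1: 's'=='s', pos 2: 'p'=='p', pos 3: 's'=='s', pos 4: 'j'=='j', pos 5: 'w'!='a'
Differing positions: 2
Hamming distance: 2


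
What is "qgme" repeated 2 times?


Input string: 'qgme'
Operation: repeat 2 times
Concatenation: 'qgme' + 'qgme'
Result: qgmeqgme


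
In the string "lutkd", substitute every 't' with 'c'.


Input string: 'lutkd'
Operation: replace 't' with 'c'
Positions of 't': 2
After replacement: luckd


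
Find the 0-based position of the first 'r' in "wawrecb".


Input string: 'wawrecb'
Target: 'r'
Scanning left to right: s[0]='w', s[1]='a', s[2]='w', s[3]='r'
First match at index: 3


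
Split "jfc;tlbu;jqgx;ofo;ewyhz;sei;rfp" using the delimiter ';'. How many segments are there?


Input string: 'jfc;tlbu;jqgx;ofo;ewyhz;sei;rfp'
Delimiter: ';'
Split result: 'jfc', 'tlbu', 'jqgx', 'ofo', 'ewyhz', 'sei', 'rfp'
Number of parts: 7


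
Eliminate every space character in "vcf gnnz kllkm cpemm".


Input string: 'vcf gnnz kllkm cpemm'
Operation: remove all spaces
Words: 'vcf', 'gnnz', 'kllkm', 'cpemm'
Join without spaces: vcfgnnzkllkmcpemm


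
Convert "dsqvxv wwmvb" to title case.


Input string: 'dsqvxv wwmvb'
Operation: capitalize first letter of each word
Word transformations: 'dsqvxv'->'Dsqvxv', 'wwmvb'->'Wwmvb'
Result: Dsqvxv Wwmvb


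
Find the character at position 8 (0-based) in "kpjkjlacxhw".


Input string: 'kpjkjlacxhw'
Operation: get character at index 8
Index mapping: s[0]='k', s[1]='p', s[2]='j', s[3]='k', s[4]='j', s[5]='l', s[6]='a', s[7]='c', s[8]='x'
Result: 'x'


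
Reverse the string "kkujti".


Input string: 'kkujti'
Operation: reverse character order
Original order: 'k' -> 'k' -> 'u' -> 'j' -> 't' -> 'i'
Reversed order: 'i' -> 't' -> 'j' -> 'u' -> 'k' -> 'k'
Result: itjukk


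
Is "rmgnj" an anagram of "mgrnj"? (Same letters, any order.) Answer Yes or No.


String 1: 'mgrnj' -> sorted: 'gjmnr'
String 2: 'rmgnj' -> sorted: 'gjmnr'
Compare sorted forms: 'gjmnr' == 'gjmnr'
Anagram: Yes


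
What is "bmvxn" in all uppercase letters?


Input string: 'bmvxn'
Operation: convert each letter to uppercase
Mapping: 'b'->'B', 'm'->'M', 'v'->'V', 'x'->'X', 'n'->'N'
Result: BMVXN


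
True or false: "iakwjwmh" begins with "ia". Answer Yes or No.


Input string: 'iakwjwmh'
Prefix to check: 'ia'
First 2 characters of input: 'ia'
Match: True
Result: Yes


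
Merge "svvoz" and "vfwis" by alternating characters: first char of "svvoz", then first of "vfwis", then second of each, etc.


String 1: 'svvoz'
String 2: 'vfwis'
Operation: alternate characters
Pairs: 's'+'v', 'v'+'f', 'v'+'w', 'o'+'i', 'z'+'s'
Result: svvfvwoizs


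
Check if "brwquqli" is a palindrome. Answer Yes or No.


Input string: 'brwquqli'
Reversed: 'ilquqwrb'
Compare pairs: s[0]='b' vs s[7]='i' (mismatch), s[1]='r' vs s[6]='l' (mismatch), s[2]='w' vs s[5]='q' (mismatch), s[3]='q' vs s[4]='u' (mismatch)
Palindrome: No


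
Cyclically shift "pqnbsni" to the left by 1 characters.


Input: 'pqnbsni', shift = 1
Operation: split at index 1 and swap parts
Front part s[0:1] = 'p'
Back part s[1:] = 'qnbsni'
Rotated = back + front = 'qnbsni' + 'p'
Result: qnbsnip


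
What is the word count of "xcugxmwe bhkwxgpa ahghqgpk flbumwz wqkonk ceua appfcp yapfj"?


Input string: 'xcugxmwe bhkwxgpa ahghqgpk flbumwz wqkonk ceua appfcp yapfj'
Operation: split by spaces
Words found: 'xcugxmwe', 'bhkwxgpa', 'ahghqgpk', 'flbumwz', 'wqkonk', 'ceua', 'appfcp', 'yapfj'
Word count: 8


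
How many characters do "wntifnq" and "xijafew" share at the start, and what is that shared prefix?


String 1: 'wntifnq'
String 2: 'xijafew'
Compare position by position:
pos 0: 'w' vs 'x' differ -> stop
Longest common prefix: "" (length 0)


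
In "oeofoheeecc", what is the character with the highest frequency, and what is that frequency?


Input: 'oeofoheeecc'
Operation: tally each character
Counts: 'c':2, 'e':4, 'f':1, 'h':1, 'o':3
Maximum: 'e' appears 4 times


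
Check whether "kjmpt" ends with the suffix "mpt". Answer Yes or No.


Input string: 'kjmpt'
Suffix to check: 'mpt'
Last 3 characters of input: 'mpt'
Match: True
Result: Yes


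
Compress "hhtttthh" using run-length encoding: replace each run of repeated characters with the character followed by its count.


Input: 'hhtttthh'
Operation: identify consecutive runs
Runs: 'hh' -> h2, 'tttt' -> t4, 'hh' -> h2
Encoded: h2t4h2


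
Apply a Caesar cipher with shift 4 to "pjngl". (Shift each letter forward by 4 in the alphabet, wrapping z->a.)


Input: 'pjngl', shift = 4
Operation: for each letter, (position + 4) mod 26
Mapping: 'p'(15+4=19)->'t', 'j'(9+4=13)->'n', 'n'(13+4=17)->'r', 'g'(6+4=10)->'k', 'l'(11+4=15)->'p'
Result: tnrkp


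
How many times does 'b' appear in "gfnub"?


Input string: 'gfnub'
Target character: 'b'
Scan each position: s[4]='b'
Matches found at indices: 4
Total: 1


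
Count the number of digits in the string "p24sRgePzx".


Input string: 'p24sRgePzx'
Operation: count digit characters (0-9)
Scan: 'p', '2'(digit), '4'(digit), 's', 'R', 'g', 'e', 'P', 'z', 'x'
Digits found: 2
Result: 2


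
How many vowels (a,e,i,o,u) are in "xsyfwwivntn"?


Input string: 'xsyfwwivntn'
Operation: count vowels (a, e, i, o, u)
Scan: s[0]='x', s[1]='s', s[2]='y', s[3]='f', s[4]='w', s[5]='w', s[6]='i' (vowel), s[7]='v', s[8]='n', s[9]='t', s[10]='n'
Vowels found: 1
Result: 1


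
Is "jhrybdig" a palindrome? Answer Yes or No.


Input string: 'jhrybdig'
Reversed: 'gidbyrhj'
Compare pairs: s[0]='j' vs s[7]='g' (mismatch), s[1]='h' vs s[6]='i' (mismatch), s[2]='r' vs s[5]='d' (mismatch), s[3]='y' vs s[4]='b' (mismatch)
Palindrome: No


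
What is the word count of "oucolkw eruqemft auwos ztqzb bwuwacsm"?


Input string: 'oucolkw eruqemft auwos ztqzb bwuwacsm'
Operation: split by spaces
Words found: 'oucolkw', 'eruqemft', 'auwos', 'ztqzb', 'bwuwacsm'
Word count: 5


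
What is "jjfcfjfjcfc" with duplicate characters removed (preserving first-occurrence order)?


Input: 'jjfcfjfjcfc'
Operation: keep first occurrence of each character
Scan: s[0]='j' new -> keep; s[1]='j' seen -> skip; s[2]='f' new -> keep; s[3]='c' new -> keep; s[4]='f' seen -> skip; s[5]='j' seen -> skip; s[6]='f' seen -> skip; s[7]='j' seen -> skip; s[8]='c' seen -> skip; s[9]='f' seen -> skip; s[10]='c' seen -> skip
Result: jfc


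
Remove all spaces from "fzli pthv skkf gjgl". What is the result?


Input string: 'fzli pthv skkf gjgl'
Operation: remove all spaces
Words: 'fzli', 'pthv', 'skkf', 'gjgl'
Join without spaces: fzlipthvskkfgjgl


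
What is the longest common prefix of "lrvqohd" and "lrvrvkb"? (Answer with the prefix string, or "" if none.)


String 1: 'lrvqohd'
String 2: 'lrvrvkb'
Compare position by position:
pos 0: 'l' vs 'l' match
pos 1: 'r' vs 'r' match
pos 2: 'v' vs 'v' match
pos 3: 'q' vs 'r' differ -> stop
Longest common prefix: "lrv" (length 3)


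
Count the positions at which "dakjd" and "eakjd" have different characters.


String 1: 'dakjd'
String 2: 'eakjd'
Compare each position: pos 0: 'd'!='e', pos 1: 'a'=='a', pos 2: 'k'=='k', pos 3: 'j'=='j', pos 4: 'd'=='d'
Differing positions: 1
Hamming distance: 1


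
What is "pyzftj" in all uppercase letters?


Input string: 'pyzftj'
Operation: convert each letter to uppercase
Mapping: 'p'->'P', 'y'->'Y', 'z'->'Z', 'f'->'F', 't'->'T', 'j'->'J'
Result: PYZFTJ


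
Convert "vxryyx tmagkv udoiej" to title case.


Input string: 'vxryyx tmagkv udoiej'
Operation: capitalize first letter of each word
Word transformations: 'vxryyx'->'Vxryyx', 'tmagkv'->'Tmagkv', 'udoiej'->'Udoiej'
Result: Vxryyx Tmagkv Udoiej


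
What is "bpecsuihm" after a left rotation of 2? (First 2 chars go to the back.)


Input: 'bpecsuihm', shift = 2
Operation: split at index 2 and swap parts
Front part s[0:2] = 'bp'
Back part s[2:] = 'ecsuihm'
Rotated = back + front = 'ecsuihm' + 'bp'
Result: ecsuihmbp


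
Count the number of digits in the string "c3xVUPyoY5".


Input string: 'c3xVUPyoY5'
Operation: count digit characters (0-9)
Scan: 'c', '3'(digit), 'x', 'V', 'U', 'P', 'y', 'o', 'Y', '5'(digit)
Digits found: 2
Result: 2


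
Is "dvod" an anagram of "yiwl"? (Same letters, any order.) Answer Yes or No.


String 1: 'yiwl' -> sorted: 'ilwy'
String 2: 'dvod' -> sorted: 'ddov'
Compare sorted forms: 'ilwy' != 'ddov'
Anagram: No


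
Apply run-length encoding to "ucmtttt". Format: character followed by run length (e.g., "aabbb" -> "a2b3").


Input: 'ucmtttt'
Operation: identify consecutive runs
Runs: 'u' -> u1, 'c' -> c1, 'm' -> m1, 'tttt' -> t4
Encoded: u1c1m1t4


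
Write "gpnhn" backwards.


Input string: 'gpnhn'
Operation: reverse character order
Original order: 'g' -> 'p' -> 'n' -> 'h' -> 'n'
Reversed order: 'n' -> 'h' -> 'n' -> 'p' -> 'g'
Result: nhnpg


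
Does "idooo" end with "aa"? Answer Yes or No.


Input string: 'idooo'
Suffix to check: 'aa'
Last 2 characters of input: 'oo'
Match: False
Result: No


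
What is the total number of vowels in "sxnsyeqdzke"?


Input string: 'sxnsyeqdzke'
Operation: count vowels (a, e, i, o, u)
Scan: s[0]='s', s[1]='x', s[2]='n', s[3]='s', s[4]='y', s[5]='e' (vowel), s[6]='q', s[7]='d', s[8]='z', s[9]='k', s[10]='e' (vowel)
Vowels found: 2
Result: 2


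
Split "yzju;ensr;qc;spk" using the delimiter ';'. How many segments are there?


Input string: 'yzju;ensr;qc;spk'
Delimiter: ';'
Split result: 'yzju', 'ensr', 'qc', 'spk'
Number of parts: 4


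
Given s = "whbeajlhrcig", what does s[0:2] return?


Input string: 'whbeajlhrcig'
Operation: slice [0:2]
Extract characters: s[0]='w', s[1]='h'
Result: wh
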